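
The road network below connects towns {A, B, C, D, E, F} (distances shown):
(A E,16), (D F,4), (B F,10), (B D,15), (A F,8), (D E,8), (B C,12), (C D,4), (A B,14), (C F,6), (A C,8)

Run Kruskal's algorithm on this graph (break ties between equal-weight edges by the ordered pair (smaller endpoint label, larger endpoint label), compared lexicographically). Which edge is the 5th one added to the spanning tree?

B-F

Kruskal's algorithm — process edges by increasing weight (ties by edge label):
C D (4): add — endpoints in different components.
D F (4): add — endpoints in different components.
C F (6): skip — C and F already connected.
A C (8): add — endpoints in different components.
A F (8): skip — A and F already connected.
D E (8): add — endpoints in different components.
B F (10): add — endpoints in different components.
The 5th edge added is B F.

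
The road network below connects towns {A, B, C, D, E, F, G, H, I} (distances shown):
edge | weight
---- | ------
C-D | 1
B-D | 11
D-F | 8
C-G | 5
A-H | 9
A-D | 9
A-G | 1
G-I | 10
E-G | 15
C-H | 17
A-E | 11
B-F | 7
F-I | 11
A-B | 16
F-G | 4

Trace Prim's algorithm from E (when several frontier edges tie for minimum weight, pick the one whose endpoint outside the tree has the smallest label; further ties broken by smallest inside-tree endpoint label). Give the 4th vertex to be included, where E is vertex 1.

Grow the tree from E using Prim:
Step 1: cheapest edge leaving the tree is A-E (11); add A.
Step 2: cheapest edge leaving the tree is A-G (1); add G.
Step 3: cheapest edge leaving the tree is F-G (4); add F.
Step 4: cheapest edge leaving the tree is C-G (5); add C.
Step 5: cheapest edge leaving the tree is C-D (1); add D.
Step 6: cheapest edge leaving the tree is B-F (7); add B.
Step 7: cheapest edge leaving the tree is A-H (9); add H.
Step 8: cheapest edge leaving the tree is G-I (10); add I.
Vertex order: E, A, G, F, C, D, B, H, I. The 4th vertex is F.

F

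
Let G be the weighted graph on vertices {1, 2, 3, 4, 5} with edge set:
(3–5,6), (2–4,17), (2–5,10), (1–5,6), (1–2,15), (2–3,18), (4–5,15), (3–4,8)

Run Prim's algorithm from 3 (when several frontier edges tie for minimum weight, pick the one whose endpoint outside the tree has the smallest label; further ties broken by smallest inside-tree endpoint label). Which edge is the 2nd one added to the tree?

Grow the tree from 3 using Prim:
Step 1: cheapest edge leaving the tree is 3–5 (6); add 5.
Step 2: cheapest edge leaving the tree is 1–5 (6); add 1.
Step 3: cheapest edge leaving the tree is 3–4 (8); add 4.
Step 4: cheapest edge leaving the tree is 2–5 (10); add 2.
The 2nd edge added is 1–5.

1-5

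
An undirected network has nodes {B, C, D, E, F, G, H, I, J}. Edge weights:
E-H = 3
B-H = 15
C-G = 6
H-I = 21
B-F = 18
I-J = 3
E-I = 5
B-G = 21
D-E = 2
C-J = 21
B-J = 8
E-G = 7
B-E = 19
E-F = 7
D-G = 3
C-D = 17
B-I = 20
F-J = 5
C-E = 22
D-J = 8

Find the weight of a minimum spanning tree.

Grow the tree from B using Prim:
Step 1: cheapest edge leaving the tree is B-J (8); add J.
Step 2: cheapest edge leaving the tree is I-J (3); add I.
Step 3: cheapest edge leaving the tree is E-I (5); add E.
Step 4: cheapest edge leaving the tree is D-E (2); add D.
Step 5: cheapest edge leaving the tree is D-G (3); add G.
Step 6: cheapest edge leaving the tree is E-H (3); add H.
Step 7: cheapest edge leaving the tree is F-J (5); add F.
Step 8: cheapest edge leaving the tree is C-G (6); add C.
MST edges: B-J, I-J, E-I, D-E, D-G, E-H, F-J, C-G; total weight 8+3+5+2+3+3+5+6 = 35.

35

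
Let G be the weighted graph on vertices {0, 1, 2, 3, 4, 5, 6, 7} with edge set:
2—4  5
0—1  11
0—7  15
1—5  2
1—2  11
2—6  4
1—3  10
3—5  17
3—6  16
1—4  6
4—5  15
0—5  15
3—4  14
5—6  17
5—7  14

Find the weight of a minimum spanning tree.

Prim's algorithm from 7:
Step 1: cheapest edge leaving the tree is 5—7 (14); add 5.
Step 2: cheapest edge leaving the tree is 1—5 (2); add 1.
Step 3: cheapest edge leaving the tree is 1—4 (6); add 4.
Step 4: cheapest edge leaving the tree is 2—4 (5); add 2.
Step 5: cheapest edge leaving the tree is 2—6 (4); add 6.
Step 6: cheapest edge leaving the tree is 1—3 (10); add 3.
Step 7: cheapest edge leaving the tree is 0—1 (11); add 0.
MST edges: 5—7, 1—5, 1—4, 2—4, 2—6, 1—3, 0—1; total weight 14+2+6+5+4+10+11 = 52.

52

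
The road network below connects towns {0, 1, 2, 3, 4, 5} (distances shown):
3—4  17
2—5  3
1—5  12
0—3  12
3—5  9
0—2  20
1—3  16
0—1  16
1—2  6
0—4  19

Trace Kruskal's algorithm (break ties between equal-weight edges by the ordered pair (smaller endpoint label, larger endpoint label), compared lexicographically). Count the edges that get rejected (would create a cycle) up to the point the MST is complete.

3

Kruskal: consider edges lightest-first.
2—5 (3): add. Components now {0} {1} {2,5} {3} {4}
1—2 (6): add. Components now {0} {1,2,5} {3} {4}
3—5 (9): add. Components now {0} {1,2,3,5} {4}
0—3 (12): add. Components now {0,1,2,3,5} {4}
1—5 (12): skip — 1 and 5 already connected.
0—1 (16): skip — 0 and 1 already connected.
1—3 (16): skip — 1 and 3 already connected.
3—4 (17): add. Components now {0,1,2,3,4,5}
Edges rejected before the tree was complete: 3.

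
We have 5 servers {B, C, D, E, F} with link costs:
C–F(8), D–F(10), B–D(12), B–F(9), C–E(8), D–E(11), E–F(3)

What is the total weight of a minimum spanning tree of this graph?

30

Prim's algorithm from F:
Step 1: frontier [E–F 3, C–F 8, B–F 9, D–F 10] → take E–F (3); add E.
Step 2: frontier [C–E 8, D–E 11, C–F 8, B–F 9, D–F 10] → take C–E (8); add C.
Step 3: frontier [D–E 11, B–F 9, D–F 10] → take B–F (9); add B.
Step 4: frontier [B–D 12, D–E 11, D–F 10] → take D–F (10); add D.
MST edges: E–F, C–E, B–F, D–F; total weight 3+8+9+10 = 30.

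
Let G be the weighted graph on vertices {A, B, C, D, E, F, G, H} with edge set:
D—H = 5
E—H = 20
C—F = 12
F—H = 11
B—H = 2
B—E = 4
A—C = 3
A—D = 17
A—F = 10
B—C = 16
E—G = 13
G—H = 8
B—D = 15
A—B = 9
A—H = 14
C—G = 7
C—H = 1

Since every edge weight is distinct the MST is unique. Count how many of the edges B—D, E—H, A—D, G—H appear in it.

Kruskal: consider edges lightest-first.
C—H (1): add — endpoints in different components.
B—H (2): add — endpoints in different components.
A—C (3): add — endpoints in different components.
B—E (4): add — endpoints in different components.
D—H (5): add — endpoints in different components.
C—G (7): add — endpoints in different components.
G—H (8): skip — G and H already connected.
A—B (9): skip — A and B already connected.
A—F (10): add — endpoints in different components.
MST edge set: {C—H, B—H, A—C, B—E, D—H, C—G, A—F}.
Of the listed edges, {} are in the MST → 0.

0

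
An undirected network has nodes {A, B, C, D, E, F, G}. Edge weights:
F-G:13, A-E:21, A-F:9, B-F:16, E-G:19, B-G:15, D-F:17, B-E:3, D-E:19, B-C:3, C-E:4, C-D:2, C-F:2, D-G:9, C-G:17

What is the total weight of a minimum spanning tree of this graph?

28

Kruskal's algorithm — process edges by increasing weight (ties by edge label):
C-D (2): add. Components now {A} {B} {C,D} {E} {F} {G}
C-F (2): add. Components now {A} {B} {C,D,F} {E} {G}
B-C (3): add. Components now {A} {B,C,D,F} {E} {G}
B-E (3): add. Components now {A} {B,C,D,E,F} {G}
C-E (4): skip — C and E already connected.
A-F (9): add. Components now {A,B,C,D,E,F} {G}
D-G (9): add. Components now {A,B,C,D,E,F,G}
MST edges: C-D, C-F, B-C, B-E, A-F, D-G; total weight 2+2+3+3+9+9 = 28.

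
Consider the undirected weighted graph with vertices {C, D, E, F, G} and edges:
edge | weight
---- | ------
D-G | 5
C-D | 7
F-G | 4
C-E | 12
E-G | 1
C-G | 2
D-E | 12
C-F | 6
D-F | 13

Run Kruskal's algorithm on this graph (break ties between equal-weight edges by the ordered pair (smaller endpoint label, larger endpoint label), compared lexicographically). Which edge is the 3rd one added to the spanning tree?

Kruskal's algorithm — process edges by increasing weight (ties by edge label):
E-G (1): add — endpoints in different components.
C-G (2): add — endpoints in different components.
F-G (4): add — endpoints in different components.
D-G (5): add — endpoints in different components.
The 3rd edge added is F-G.

F-G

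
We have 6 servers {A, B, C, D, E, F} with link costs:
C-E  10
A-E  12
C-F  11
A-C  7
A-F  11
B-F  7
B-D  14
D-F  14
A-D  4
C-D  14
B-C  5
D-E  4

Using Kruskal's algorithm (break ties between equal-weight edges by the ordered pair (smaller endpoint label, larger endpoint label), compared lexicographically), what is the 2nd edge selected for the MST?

Kruskal's algorithm — process edges by increasing weight (ties by edge label):
A-D (4): add. Components now {A,D} {B} {C} {E} {F}
D-E (4): add. Components now {A,D,E} {B} {C} {F}
B-C (5): add. Components now {A,D,E} {B,C} {F}
A-C (7): add. Components now {A,B,C,D,E} {F}
B-F (7): add. Components now {A,B,C,D,E,F}
The 2nd edge added is D-E.

D-E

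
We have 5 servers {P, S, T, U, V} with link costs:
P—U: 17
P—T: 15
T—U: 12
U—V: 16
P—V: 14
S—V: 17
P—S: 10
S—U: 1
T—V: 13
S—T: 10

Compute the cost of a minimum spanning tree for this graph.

Kruskal: consider edges lightest-first.
S—U (1): add. Components now {S,U} {V} {P} {T}
P—S (10): add. Components now {P,S,U} {V} {T}
S—T (10): add. Components now {P,S,T,U} {V}
T—U (12): skip — U and T already connected.
T—V (13): add. Components now {P,S,T,U,V}
MST edges: S—U, P—S, S—T, T—V; total weight 1+10+10+13 = 34.

34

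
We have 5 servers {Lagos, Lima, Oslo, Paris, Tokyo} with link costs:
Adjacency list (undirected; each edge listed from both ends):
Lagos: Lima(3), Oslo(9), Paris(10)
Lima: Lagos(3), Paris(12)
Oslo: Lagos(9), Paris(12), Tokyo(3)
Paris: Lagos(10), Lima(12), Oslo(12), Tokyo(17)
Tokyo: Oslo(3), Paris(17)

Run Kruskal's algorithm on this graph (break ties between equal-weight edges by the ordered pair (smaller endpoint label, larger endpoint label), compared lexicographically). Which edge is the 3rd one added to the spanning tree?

Lagos-Oslo

Sort edges by weight, then run Kruskal:
Lagos-Lima (3): add. Components now {Tokyo} {Lagos,Lima} {Oslo} {Paris}
Oslo-Tokyo (3): add. Components now {Oslo,Tokyo} {Lagos,Lima} {Paris}
Lagos-Oslo (9): add. Components now {Lagos,Lima,Oslo,Tokyo} {Paris}
Lagos-Paris (10): add. Components now {Lagos,Lima,Oslo,Paris,Tokyo}
The 3rd edge added is Lagos-Oslo.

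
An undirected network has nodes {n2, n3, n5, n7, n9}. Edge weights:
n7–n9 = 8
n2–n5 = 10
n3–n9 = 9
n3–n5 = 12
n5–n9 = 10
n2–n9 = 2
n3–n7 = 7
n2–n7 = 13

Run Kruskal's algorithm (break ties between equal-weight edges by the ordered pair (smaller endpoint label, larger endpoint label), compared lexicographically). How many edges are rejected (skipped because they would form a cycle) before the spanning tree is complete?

1

Sort edges by weight, then run Kruskal:
n2–n9 (2): add — endpoints in different components.
n3–n7 (7): add — endpoints in different components.
n7–n9 (8): add — endpoints in different components.
n3–n9 (9): skip — n3 and n9 already connected.
n2–n5 (10): add — endpoints in different components.
Edges rejected before the tree was complete: 1.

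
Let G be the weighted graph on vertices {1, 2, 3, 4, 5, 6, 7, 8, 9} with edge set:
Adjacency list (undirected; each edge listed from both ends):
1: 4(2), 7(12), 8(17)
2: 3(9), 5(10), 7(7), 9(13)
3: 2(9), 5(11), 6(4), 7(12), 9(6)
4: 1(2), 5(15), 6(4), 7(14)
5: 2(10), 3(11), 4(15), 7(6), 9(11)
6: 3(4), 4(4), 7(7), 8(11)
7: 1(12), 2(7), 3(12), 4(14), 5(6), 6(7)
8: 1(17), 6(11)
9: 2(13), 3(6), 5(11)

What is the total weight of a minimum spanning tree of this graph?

47

Sort edges by weight, then run Kruskal:
1 4 (2): add — endpoints in different components.
3 6 (4): add — endpoints in different components.
4 6 (4): add — endpoints in different components.
3 9 (6): add — endpoints in different components.
5 7 (6): add — endpoints in different components.
2 7 (7): add — endpoints in different components.
6 7 (7): add — endpoints in different components.
2 3 (9): skip — 2 and 3 already connected.
2 5 (10): skip — 2 and 5 already connected.
3 5 (11): skip — 3 and 5 already connected.
5 9 (11): skip — 5 and 9 already connected.
6 8 (11): add — endpoints in different components.
MST edges: 1 4, 3 6, 4 6, 3 9, 5 7, 2 7, 6 7, 6 8; total weight 2+4+4+6+6+7+7+11 = 47.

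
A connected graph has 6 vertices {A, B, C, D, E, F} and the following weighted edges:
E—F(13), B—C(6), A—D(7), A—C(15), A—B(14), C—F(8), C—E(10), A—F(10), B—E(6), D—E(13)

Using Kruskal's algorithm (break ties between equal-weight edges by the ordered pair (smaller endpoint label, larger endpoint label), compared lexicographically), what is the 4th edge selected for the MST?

Sort edges by weight, then run Kruskal:
B—C (6): add. Components now {A} {B,C} {D} {E} {F}
B—E (6): add. Components now {A} {B,C,E} {D} {F}
A—D (7): add. Components now {A,D} {B,C,E} {F}
C—F (8): add. Components now {A,D} {B,C,E,F}
A—F (10): add. Components now {A,B,C,D,E,F}
The 4th edge added is C—F.

C-F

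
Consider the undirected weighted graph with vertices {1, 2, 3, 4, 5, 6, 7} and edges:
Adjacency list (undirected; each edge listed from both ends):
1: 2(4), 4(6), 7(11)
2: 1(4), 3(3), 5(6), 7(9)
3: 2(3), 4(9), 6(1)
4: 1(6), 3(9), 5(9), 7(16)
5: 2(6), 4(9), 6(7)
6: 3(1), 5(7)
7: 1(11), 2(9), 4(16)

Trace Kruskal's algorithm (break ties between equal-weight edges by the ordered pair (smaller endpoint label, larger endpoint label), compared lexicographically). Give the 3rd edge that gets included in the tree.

Sort edges by weight, then run Kruskal:
3—6 (1): add — endpoints in different components.
2—3 (3): add — endpoints in different components.
1—2 (4): add — endpoints in different components.
1—4 (6): add — endpoints in different components.
2—5 (6): add — endpoints in different components.
5—6 (7): skip — 5 and 6 already connected.
2—7 (9): add — endpoints in different components.
The 3rd edge added is 1—2.

1-2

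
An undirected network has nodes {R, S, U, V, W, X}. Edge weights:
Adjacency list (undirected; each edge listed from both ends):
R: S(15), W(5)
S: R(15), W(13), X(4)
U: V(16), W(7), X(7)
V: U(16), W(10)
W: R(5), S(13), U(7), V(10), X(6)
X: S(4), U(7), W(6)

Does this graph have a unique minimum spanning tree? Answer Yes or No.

No

Sort edges by weight, then run Kruskal:
S–X (4): add — endpoints in different components.
R–W (5): add — endpoints in different components.
W–X (6): add — endpoints in different components.
U–W (7): add — endpoints in different components.
U–X (7): skip — X and U already connected.
V–W (10): add — endpoints in different components.
Non-tree edge U–X has weight 7, equal to the heaviest edge on its tree cycle — swapping gives another MST of the same weight. Not unique.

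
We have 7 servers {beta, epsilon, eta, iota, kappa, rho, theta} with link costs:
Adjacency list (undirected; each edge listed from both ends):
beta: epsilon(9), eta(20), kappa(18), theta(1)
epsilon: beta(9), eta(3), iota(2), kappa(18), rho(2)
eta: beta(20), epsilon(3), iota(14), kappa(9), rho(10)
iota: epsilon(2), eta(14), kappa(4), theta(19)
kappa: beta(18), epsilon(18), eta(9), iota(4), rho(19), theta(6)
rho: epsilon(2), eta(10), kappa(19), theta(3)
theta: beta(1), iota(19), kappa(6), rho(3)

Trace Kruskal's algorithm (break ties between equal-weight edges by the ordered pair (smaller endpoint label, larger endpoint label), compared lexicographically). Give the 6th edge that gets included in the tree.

iota-kappa

Kruskal's algorithm — process edges by increasing weight (ties by edge label):
beta theta (1): add — endpoints in different components.
epsilon iota (2): add — endpoints in different components.
epsilon rho (2): add — endpoints in different components.
epsilon eta (3): add — endpoints in different components.
rho theta (3): add — endpoints in different components.
iota kappa (4): add — endpoints in different components.
The 6th edge added is iota kappa.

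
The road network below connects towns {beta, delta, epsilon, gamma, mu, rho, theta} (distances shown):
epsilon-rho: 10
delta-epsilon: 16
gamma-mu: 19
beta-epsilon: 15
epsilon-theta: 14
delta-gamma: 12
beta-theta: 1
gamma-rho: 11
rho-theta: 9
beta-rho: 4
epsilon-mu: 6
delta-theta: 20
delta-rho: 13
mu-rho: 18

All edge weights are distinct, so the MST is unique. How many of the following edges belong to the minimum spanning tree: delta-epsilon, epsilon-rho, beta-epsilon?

Sort edges by weight, then run Kruskal:
beta-theta (1): add. Components now {beta,theta} {gamma} {rho} {mu} {delta} {epsilon}
beta-rho (4): add. Components now {beta,rho,theta} {gamma} {mu} {delta} {epsilon}
epsilon-mu (6): add. Components now {beta,rho,theta} {gamma} {epsilon,mu} {delta}
rho-theta (9): skip — rho and theta already connected.
epsilon-rho (10): add. Components now {beta,epsilon,mu,rho,theta} {gamma} {delta}
gamma-rho (11): add. Components now {beta,epsilon,gamma,mu,rho,theta} {delta}
delta-gamma (12): add. Components now {beta,delta,epsilon,gamma,mu,rho,theta}
MST edge set: {beta-theta, beta-rho, epsilon-mu, epsilon-rho, gamma-rho, delta-gamma}.
Of the listed edges, {epsilon-rho} are in the MST → 1.

1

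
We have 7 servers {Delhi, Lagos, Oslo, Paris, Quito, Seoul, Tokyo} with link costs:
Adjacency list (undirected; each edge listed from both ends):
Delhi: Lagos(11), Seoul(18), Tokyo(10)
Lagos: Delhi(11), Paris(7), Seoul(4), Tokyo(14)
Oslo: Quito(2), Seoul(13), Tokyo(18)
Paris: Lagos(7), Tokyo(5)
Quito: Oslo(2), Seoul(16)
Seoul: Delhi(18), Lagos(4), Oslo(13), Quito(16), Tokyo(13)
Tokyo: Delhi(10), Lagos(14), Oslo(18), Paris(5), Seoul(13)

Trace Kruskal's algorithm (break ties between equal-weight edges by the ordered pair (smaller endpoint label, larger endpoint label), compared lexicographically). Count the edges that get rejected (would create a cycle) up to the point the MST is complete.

1

Kruskal's algorithm — process edges by increasing weight (ties by edge label):
Oslo—Quito (2): add. Components now {Lagos} {Delhi} {Oslo,Quito} {Seoul} {Tokyo} {Paris}
Lagos—Seoul (4): add. Components now {Lagos,Seoul} {Delhi} {Oslo,Quito} {Tokyo} {Paris}
Paris—Tokyo (5): add. Components now {Lagos,Seoul} {Delhi} {Oslo,Quito} {Paris,Tokyo}
Lagos—Paris (7): add. Components now {Lagos,Paris,Seoul,Tokyo} {Delhi} {Oslo,Quito}
Delhi—Tokyo (10): add. Components now {Delhi,Lagos,Paris,Seoul,Tokyo} {Oslo,Quito}
Delhi—Lagos (11): skip — Lagos and Delhi already connected.
Oslo—Seoul (13): add. Components now {Delhi,Lagos,Oslo,Paris,Quito,Seoul,Tokyo}
Edges rejected before the tree was complete: 1.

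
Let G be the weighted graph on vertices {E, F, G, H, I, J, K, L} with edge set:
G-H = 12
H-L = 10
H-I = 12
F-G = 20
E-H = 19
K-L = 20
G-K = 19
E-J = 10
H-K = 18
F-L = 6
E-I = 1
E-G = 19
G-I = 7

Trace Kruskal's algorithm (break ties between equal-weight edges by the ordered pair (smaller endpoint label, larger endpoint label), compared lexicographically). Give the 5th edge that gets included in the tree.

Sort edges by weight, then run Kruskal:
E-I (1): add — endpoints in different components.
F-L (6): add — endpoints in different components.
G-I (7): add — endpoints in different components.
E-J (10): add — endpoints in different components.
H-L (10): add — endpoints in different components.
G-H (12): add — endpoints in different components.
H-I (12): skip — H and I already connected.
H-K (18): add — endpoints in different components.
The 5th edge added is H-L.

H-L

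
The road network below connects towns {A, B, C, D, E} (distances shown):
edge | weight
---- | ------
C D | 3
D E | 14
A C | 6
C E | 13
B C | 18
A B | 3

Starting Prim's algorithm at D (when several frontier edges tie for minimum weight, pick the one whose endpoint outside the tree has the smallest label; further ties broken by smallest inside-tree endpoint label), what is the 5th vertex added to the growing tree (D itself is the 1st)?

E

Prim's algorithm from D:
Step 1: frontier [C D 3, D E 14] → take C D (3); add C.
Step 2: frontier [A C 6, C E 13, B C 18, D E 14] → take A C (6); add A.
Step 3: frontier [A B 3, C E 13, B C 18, D E 14] → take A B (3); add B.
Step 4: frontier [C E 13, D E 14] → take C E (13); add E.
Vertex order: D, C, A, B, E. The 5th vertex is E.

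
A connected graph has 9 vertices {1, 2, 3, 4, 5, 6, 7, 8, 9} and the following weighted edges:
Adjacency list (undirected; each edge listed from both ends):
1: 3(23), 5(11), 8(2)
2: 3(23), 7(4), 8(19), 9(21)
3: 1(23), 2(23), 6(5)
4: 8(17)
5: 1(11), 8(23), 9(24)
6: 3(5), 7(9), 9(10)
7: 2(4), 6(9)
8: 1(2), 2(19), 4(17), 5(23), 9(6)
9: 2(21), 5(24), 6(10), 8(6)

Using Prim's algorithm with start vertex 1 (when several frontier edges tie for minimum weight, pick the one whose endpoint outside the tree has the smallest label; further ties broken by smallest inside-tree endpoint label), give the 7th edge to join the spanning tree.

1-5

Prim, starting at 1.
Step 1: frontier [1-8 2, 1-5 11, 1-3 23] → take 1-8 (2); add 8.
Step 2: frontier [1-5 11, 1-3 23, 8-9 6, 4-8 17, 2-8 19, 5-8 23] → take 8-9 (6); add 9.
Step 3: frontier [1-5 11, 1-3 23, 4-8 17, 2-8 19, 5-8 23, 6-9 10, 2-9 21, 5-9 24] → take 6-9 (10); add 6.
Step 4: frontier [1-5 11, 1-3 23, 3-6 5, 6-7 9, 4-8 17, 2-8 19, 5-8 23, 2-9 21, 5-9 24] → take 3-6 (5); add 3.
Step 5: frontier [1-5 11, 2-3 23, 6-7 9, 4-8 17, 2-8 19, 5-8 23, 2-9 21, 5-9 24] → take 6-7 (9); add 7.
Step 6: frontier [1-5 11, 2-3 23, 2-7 4, 4-8 17, 2-8 19, 5-8 23, 2-9 21, 5-9 24] → take 2-7 (4); add 2.
Step 7: frontier [1-5 11, 4-8 17, 5-8 23, 5-9 24] → take 1-5 (11); add 5.
Step 8: frontier [4-8 17] → take 4-8 (17); add 4.
The 7th edge added is 1-5.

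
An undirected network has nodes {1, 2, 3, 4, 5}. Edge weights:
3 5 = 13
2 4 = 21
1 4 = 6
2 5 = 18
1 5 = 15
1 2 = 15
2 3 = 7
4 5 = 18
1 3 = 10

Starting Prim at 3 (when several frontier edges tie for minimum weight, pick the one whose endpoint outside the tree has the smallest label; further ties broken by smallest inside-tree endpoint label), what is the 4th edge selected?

3-5

Prim's algorithm from 3:
Step 1: cheapest edge leaving the tree is 2 3 (7); add 2.
Step 2: cheapest edge leaving the tree is 1 3 (10); add 1.
Step 3: cheapest edge leaving the tree is 1 4 (6); add 4.
Step 4: cheapest edge leaving the tree is 3 5 (13); add 5.
The 4th edge added is 3 5.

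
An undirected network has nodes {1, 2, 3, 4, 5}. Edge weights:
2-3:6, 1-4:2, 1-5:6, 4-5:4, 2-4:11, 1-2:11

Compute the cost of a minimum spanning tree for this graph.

23

Prim's algorithm from 5:
Step 1: cheapest edge leaving the tree is 4-5 (4); add 4.
Step 2: cheapest edge leaving the tree is 1-4 (2); add 1.
Step 3: cheapest edge leaving the tree is 1-2 (11); add 2.
Step 4: cheapest edge leaving the tree is 2-3 (6); add 3.
MST edges: 4-5, 1-4, 1-2, 2-3; total weight 4+2+11+6 = 23.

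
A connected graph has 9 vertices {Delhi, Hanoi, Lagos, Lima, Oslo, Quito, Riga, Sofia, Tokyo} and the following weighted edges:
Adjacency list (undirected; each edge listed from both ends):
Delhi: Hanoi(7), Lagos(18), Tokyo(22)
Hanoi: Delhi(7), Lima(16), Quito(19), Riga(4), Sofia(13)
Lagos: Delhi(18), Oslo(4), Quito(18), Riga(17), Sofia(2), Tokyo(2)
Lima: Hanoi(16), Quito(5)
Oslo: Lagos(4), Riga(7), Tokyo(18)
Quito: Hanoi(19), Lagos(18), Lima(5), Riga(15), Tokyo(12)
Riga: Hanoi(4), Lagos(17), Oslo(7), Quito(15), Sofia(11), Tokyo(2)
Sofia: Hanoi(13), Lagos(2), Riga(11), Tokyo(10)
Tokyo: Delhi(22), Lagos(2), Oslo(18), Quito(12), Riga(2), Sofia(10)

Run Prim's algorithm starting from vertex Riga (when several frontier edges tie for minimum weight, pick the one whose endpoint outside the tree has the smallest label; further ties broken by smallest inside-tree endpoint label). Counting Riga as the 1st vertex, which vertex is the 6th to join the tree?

Oslo

Prim's algorithm from Riga:
Step 1: cheapest edge leaving the tree is Riga–Tokyo (2); add Tokyo.
Step 2: cheapest edge leaving the tree is Lagos–Tokyo (2); add Lagos.
Step 3: cheapest edge leaving the tree is Lagos–Sofia (2); add Sofia.
Step 4: cheapest edge leaving the tree is Hanoi–Riga (4); add Hanoi.
Step 5: cheapest edge leaving the tree is Lagos–Oslo (4); add Oslo.
Step 6: cheapest edge leaving the tree is Delhi–Hanoi (7); add Delhi.
Step 7: cheapest edge leaving the tree is Quito–Tokyo (12); add Quito.
Step 8: cheapest edge leaving the tree is Lima–Quito (5); add Lima.
Vertex order: Riga, Tokyo, Lagos, Sofia, Hanoi, Oslo, Delhi, Quito, Lima. The 6th vertex is Oslo.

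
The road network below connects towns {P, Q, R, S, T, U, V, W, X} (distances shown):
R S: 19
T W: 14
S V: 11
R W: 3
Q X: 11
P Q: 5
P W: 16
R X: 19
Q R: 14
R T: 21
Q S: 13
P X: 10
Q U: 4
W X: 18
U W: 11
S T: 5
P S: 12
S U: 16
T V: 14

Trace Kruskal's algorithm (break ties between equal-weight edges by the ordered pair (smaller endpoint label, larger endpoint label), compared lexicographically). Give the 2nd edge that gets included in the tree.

Kruskal: consider edges lightest-first.
R W (3): add — endpoints in different components.
Q U (4): add — endpoints in different components.
P Q (5): add — endpoints in different components.
S T (5): add — endpoints in different components.
P X (10): add — endpoints in different components.
Q X (11): skip — X and Q already connected.
S V (11): add — endpoints in different components.
U W (11): add — endpoints in different components.
P S (12): add — endpoints in different components.
The 2nd edge added is Q U.

Q-U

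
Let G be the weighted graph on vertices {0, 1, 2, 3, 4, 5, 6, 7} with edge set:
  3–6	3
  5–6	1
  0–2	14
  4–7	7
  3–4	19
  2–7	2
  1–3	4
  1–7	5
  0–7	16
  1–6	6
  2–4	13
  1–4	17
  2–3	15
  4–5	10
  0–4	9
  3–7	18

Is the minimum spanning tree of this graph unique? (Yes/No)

Yes

Kruskal: consider edges lightest-first.
5–6 (1): add — endpoints in different components.
2–7 (2): add — endpoints in different components.
3–6 (3): add — endpoints in different components.
1–3 (4): add — endpoints in different components.
1–7 (5): add — endpoints in different components.
1–6 (6): skip — 1 and 6 already connected.
4–7 (7): add — endpoints in different components.
0–4 (9): add — endpoints in different components.
Every non-tree edge has weight strictly greater than the heaviest edge on the tree path between its endpoints, so the MST is unique.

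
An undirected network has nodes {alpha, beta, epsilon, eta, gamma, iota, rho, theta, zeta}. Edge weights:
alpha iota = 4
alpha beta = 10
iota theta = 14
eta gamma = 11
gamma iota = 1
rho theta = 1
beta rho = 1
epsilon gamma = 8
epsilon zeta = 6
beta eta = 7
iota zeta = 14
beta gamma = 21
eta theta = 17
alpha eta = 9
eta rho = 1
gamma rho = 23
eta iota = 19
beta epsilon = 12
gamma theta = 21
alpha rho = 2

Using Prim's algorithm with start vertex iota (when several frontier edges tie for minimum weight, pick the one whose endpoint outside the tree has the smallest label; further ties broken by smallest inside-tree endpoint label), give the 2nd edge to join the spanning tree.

Grow the tree from iota using Prim:
Step 1: cheapest edge leaving the tree is gamma iota (1); add gamma.
Step 2: cheapest edge leaving the tree is alpha iota (4); add alpha.
Step 3: cheapest edge leaving the tree is alpha rho (2); add rho.
Step 4: cheapest edge leaving the tree is beta rho (1); add beta.
Step 5: cheapest edge leaving the tree is eta rho (1); add eta.
Step 6: cheapest edge leaving the tree is rho theta (1); add theta.
Step 7: cheapest edge leaving the tree is epsilon gamma (8); add epsilon.
Step 8: cheapest edge leaving the tree is epsilon zeta (6); add zeta.
The 2nd edge added is alpha iota.

alpha-iota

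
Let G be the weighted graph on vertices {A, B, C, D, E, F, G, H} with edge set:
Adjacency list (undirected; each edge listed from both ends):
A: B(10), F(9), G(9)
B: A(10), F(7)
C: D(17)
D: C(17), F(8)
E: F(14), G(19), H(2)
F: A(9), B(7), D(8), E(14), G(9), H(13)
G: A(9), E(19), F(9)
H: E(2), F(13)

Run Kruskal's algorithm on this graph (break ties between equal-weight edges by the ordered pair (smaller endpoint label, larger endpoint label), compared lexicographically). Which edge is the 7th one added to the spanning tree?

C-D

Kruskal's algorithm — process edges by increasing weight (ties by edge label):
E-H (2): add — endpoints in different components.
B-F (7): add — endpoints in different components.
D-F (8): add — endpoints in different components.
A-F (9): add — endpoints in different components.
A-G (9): add — endpoints in different components.
F-G (9): skip — F and G already connected.
A-B (10): skip — A and B already connected.
F-H (13): add — endpoints in different components.
E-F (14): skip — E and F already connected.
C-D (17): add — endpoints in different components.
The 7th edge added is C-D.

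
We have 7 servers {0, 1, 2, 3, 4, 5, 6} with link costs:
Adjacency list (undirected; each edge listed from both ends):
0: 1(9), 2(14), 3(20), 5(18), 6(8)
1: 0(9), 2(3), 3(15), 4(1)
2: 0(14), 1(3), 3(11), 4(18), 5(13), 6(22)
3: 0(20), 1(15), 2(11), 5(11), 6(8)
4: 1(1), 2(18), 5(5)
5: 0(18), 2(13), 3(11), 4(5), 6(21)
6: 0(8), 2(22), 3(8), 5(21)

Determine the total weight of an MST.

34

Prim, starting at 2.
Step 1: cheapest edge leaving the tree is 1-2 (3); add 1.
Step 2: cheapest edge leaving the tree is 1-4 (1); add 4.
Step 3: cheapest edge leaving the tree is 4-5 (5); add 5.
Step 4: cheapest edge leaving the tree is 0-1 (9); add 0.
Step 5: cheapest edge leaving the tree is 0-6 (8); add 6.
Step 6: cheapest edge leaving the tree is 3-6 (8); add 3.
MST edges: 1-2, 1-4, 4-5, 0-1, 0-6, 3-6; total weight 3+1+5+9+8+8 = 34.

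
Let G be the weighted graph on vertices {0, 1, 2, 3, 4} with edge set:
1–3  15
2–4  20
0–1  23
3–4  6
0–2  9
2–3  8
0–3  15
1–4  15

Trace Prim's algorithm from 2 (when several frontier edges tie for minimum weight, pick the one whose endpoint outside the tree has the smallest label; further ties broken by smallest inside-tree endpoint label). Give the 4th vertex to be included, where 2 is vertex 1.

0

Grow the tree from 2 using Prim:
Step 1: frontier [2–3 8, 0–2 9, 2–4 20] → take 2–3 (8); add 3.
Step 2: frontier [0–2 9, 2–4 20, 3–4 6, 0–3 15, 1–3 15] → take 3–4 (6); add 4.
Step 3: frontier [0–2 9, 0–3 15, 1–3 15, 1–4 15] → take 0–2 (9); add 0.
Step 4: frontier [0–1 23, 1–3 15, 1–4 15] → take 1–3 (15); add 1.
Vertex order: 2, 3, 4, 0, 1. The 4th vertex is 0.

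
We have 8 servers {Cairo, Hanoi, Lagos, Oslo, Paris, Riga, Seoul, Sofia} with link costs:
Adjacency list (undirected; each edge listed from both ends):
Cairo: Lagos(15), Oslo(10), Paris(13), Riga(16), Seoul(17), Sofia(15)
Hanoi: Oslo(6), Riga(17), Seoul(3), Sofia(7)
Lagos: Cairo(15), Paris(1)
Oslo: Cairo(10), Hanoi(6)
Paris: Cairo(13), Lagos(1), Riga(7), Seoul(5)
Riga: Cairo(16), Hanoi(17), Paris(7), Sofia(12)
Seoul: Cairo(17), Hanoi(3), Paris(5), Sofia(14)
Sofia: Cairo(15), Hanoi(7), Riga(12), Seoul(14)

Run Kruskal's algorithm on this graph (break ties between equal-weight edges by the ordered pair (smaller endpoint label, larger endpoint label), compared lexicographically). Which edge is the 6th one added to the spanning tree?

Kruskal: consider edges lightest-first.
Lagos-Paris (1): add — endpoints in different components.
Hanoi-Seoul (3): add — endpoints in different components.
Paris-Seoul (5): add — endpoints in different components.
Hanoi-Oslo (6): add — endpoints in different components.
Hanoi-Sofia (7): add — endpoints in different components.
Paris-Riga (7): add — endpoints in different components.
Cairo-Oslo (10): add — endpoints in different components.
The 6th edge added is Paris-Riga.

Paris-Riga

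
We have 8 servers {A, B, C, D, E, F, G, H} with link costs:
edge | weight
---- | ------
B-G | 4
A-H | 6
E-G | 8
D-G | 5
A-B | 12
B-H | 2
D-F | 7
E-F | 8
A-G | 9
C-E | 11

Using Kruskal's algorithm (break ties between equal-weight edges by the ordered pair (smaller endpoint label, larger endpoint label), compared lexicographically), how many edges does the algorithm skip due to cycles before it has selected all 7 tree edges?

2

Sort edges by weight, then run Kruskal:
B-H (2): add — endpoints in different components.
B-G (4): add — endpoints in different components.
D-G (5): add — endpoints in different components.
A-H (6): add — endpoints in different components.
D-F (7): add — endpoints in different components.
E-F (8): add — endpoints in different components.
E-G (8): skip — E and G already connected.
A-G (9): skip — A and G already connected.
C-E (11): add — endpoints in different components.
Edges rejected before the tree was complete: 2.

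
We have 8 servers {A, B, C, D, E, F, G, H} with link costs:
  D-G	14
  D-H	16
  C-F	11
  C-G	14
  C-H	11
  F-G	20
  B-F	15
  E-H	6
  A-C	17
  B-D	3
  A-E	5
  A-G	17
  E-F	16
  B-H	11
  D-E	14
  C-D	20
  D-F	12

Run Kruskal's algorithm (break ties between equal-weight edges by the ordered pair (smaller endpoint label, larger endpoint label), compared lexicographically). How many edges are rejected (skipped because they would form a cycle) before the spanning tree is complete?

Kruskal: consider edges lightest-first.
B-D (3): add — endpoints in different components.
A-E (5): add — endpoints in different components.
E-H (6): add — endpoints in different components.
B-H (11): add — endpoints in different components.
C-F (11): add — endpoints in different components.
C-H (11): add — endpoints in different components.
D-F (12): skip — D and F already connected.
C-G (14): add — endpoints in different components.
Edges rejected before the tree was complete: 1.

1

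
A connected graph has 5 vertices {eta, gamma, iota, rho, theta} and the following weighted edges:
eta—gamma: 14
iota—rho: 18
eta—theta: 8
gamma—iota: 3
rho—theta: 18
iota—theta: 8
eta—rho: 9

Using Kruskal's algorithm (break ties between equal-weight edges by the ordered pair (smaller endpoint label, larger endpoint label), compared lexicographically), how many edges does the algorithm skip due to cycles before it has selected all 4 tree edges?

Sort edges by weight, then run Kruskal:
gamma—iota (3): add — endpoints in different components.
eta—theta (8): add — endpoints in different components.
iota—theta (8): add — endpoints in different components.
eta—rho (9): add — endpoints in different components.
Edges rejected before the tree was complete: 0.

0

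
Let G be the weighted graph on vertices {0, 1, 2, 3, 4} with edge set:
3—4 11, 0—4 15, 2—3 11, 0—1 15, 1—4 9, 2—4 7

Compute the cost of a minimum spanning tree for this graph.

Prim, starting at 3.
Step 1: frontier [2—3 11, 3—4 11] → take 2—3 (11); add 2.
Step 2: frontier [2—4 7, 3—4 11] → take 2—4 (7); add 4.
Step 3: frontier [1—4 9, 0—4 15] → take 1—4 (9); add 1.
Step 4: frontier [0—1 15, 0—4 15] → take 0—1 (15); add 0.
MST edges: 2—3, 2—4, 1—4, 0—1; total weight 11+7+9+15 = 42.

42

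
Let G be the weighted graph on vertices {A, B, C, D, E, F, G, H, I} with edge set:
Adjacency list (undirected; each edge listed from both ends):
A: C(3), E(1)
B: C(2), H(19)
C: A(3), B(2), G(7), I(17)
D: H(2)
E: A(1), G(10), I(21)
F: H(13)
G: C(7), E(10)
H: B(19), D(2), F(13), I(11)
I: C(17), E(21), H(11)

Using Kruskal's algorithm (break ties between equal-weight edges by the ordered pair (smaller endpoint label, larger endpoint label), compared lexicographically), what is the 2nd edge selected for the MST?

B-C

Kruskal's algorithm — process edges by increasing weight (ties by edge label):
A E (1): add — endpoints in different components.
B C (2): add — endpoints in different components.
D H (2): add — endpoints in different components.
A C (3): add — endpoints in different components.
C G (7): add — endpoints in different components.
E G (10): skip — E and G already connected.
H I (11): add — endpoints in different components.
F H (13): add — endpoints in different components.
C I (17): add — endpoints in different components.
The 2nd edge added is B C.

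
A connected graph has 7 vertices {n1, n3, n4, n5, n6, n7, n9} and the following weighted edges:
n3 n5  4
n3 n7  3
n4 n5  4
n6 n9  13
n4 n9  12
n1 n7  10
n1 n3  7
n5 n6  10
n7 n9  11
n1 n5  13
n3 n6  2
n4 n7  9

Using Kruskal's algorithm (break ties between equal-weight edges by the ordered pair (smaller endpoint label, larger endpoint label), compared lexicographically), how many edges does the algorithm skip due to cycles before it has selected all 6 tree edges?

3

Sort edges by weight, then run Kruskal:
n3 n6 (2): add — endpoints in different components.
n3 n7 (3): add — endpoints in different components.
n3 n5 (4): add — endpoints in different components.
n4 n5 (4): add — endpoints in different components.
n1 n3 (7): add — endpoints in different components.
n4 n7 (9): skip — n4 and n7 already connected.
n1 n7 (10): skip — n1 and n7 already connected.
n5 n6 (10): skip — n5 and n6 already connected.
n7 n9 (11): add — endpoints in different components.
Edges rejected before the tree was complete: 3.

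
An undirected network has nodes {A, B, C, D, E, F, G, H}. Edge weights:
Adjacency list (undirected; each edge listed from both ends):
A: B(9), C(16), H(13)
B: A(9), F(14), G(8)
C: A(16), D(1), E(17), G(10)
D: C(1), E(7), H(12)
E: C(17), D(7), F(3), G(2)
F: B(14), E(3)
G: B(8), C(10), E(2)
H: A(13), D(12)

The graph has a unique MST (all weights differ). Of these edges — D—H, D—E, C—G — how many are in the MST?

2

Kruskal's algorithm — process edges by increasing weight (ties by edge label):
C—D (1): add — endpoints in different components.
E—G (2): add — endpoints in different components.
E—F (3): add — endpoints in different components.
D—E (7): add — endpoints in different components.
B—G (8): add — endpoints in different components.
A—B (9): add — endpoints in different components.
C—G (10): skip — C and G already connected.
D—H (12): add — endpoints in different components.
MST edge set: {C—D, E—G, E—F, D—E, B—G, A—B, D—H}.
Of the listed edges, {D—H, D—E} are in the MST → 2.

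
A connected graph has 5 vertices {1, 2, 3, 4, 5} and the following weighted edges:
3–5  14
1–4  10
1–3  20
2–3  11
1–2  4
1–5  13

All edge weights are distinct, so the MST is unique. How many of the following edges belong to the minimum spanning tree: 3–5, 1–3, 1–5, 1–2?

Kruskal's algorithm — process edges by increasing weight (ties by edge label):
1–2 (4): add — endpoints in different components.
1–4 (10): add — endpoints in different components.
2–3 (11): add — endpoints in different components.
1–5 (13): add — endpoints in different components.
MST edge set: {1–2, 1–4, 2–3, 1–5}.
Of the listed edges, {1–5, 1–2} are in the MST → 2.

2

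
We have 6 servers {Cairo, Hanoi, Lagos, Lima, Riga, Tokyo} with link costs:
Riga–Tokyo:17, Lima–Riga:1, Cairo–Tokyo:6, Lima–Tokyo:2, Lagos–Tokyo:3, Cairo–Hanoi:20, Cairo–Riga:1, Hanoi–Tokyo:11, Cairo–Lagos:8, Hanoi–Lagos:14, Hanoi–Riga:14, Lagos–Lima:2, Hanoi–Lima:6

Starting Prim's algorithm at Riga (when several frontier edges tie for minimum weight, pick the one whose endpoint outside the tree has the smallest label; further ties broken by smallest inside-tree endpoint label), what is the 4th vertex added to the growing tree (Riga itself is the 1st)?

Lagos

Prim, starting at Riga.
Step 1: frontier [Cairo–Riga 1, Lima–Riga 1, Hanoi–Riga 14, Riga–Tokyo 17] → take Cairo–Riga (1); add Cairo.
Step 2: frontier [Cairo–Tokyo 6, Cairo–Lagos 8, Cairo–Hanoi 20, Lima–Riga 1, Hanoi–Riga 14, Riga–Tokyo 17] → take Lima–Riga (1); add Lima.
Step 3: frontier [Cairo–Tokyo 6, Cairo–Lagos 8, Cairo–Hanoi 20, Lagos–Lima 2, Lima–Tokyo 2, Hanoi–Lima 6, Hanoi–Riga 14, Riga–Tokyo 17] → take Lagos–Lima (2); add Lagos.
Step 4: frontier [Cairo–Tokyo 6, Cairo–Hanoi 20, Lagos–Tokyo 3, Hanoi–Lagos 14, Lima–Tokyo 2, Hanoi–Lima 6, Hanoi–Riga 14, Riga–Tokyo 17] → take Lima–Tokyo (2); add Tokyo.
Step 5: frontier [Cairo–Hanoi 20, Hanoi–Lagos 14, Hanoi–Lima 6, Hanoi–Riga 14, Hanoi–Tokyo 11] → take Hanoi–Lima (6); add Hanoi.
Vertex order: Riga, Cairo, Lima, Lagos, Tokyo, Hanoi. The 4th vertex is Lagos.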